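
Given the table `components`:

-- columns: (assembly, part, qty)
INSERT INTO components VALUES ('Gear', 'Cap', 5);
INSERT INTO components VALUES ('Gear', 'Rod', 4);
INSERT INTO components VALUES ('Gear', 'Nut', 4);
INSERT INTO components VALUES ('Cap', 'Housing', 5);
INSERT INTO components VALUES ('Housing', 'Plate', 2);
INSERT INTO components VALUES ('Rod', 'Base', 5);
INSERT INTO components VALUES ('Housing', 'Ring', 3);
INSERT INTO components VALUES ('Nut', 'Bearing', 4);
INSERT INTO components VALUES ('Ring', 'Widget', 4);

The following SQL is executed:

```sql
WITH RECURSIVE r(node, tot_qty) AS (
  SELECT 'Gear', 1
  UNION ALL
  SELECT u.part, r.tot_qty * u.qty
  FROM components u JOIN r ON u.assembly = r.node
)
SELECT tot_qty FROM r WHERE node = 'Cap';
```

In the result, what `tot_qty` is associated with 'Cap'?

Base: (Gear, tot_qty=1).
Iteration 1: components of {Gear} -> Cap = 1*5 = 5, Nut = 1*4 = 4, Rod = 1*4 = 4.
Iteration 2: components of {Cap,Nut,Rod} -> Base = 4*5 = 20, Bearing = 4*4 = 16, Housing = 5*5 = 25.
Iteration 3: components of {Base,Bearing,Housing} -> Plate = 25*2 = 50, Ring = 25*3 = 75.
Iteration 4: components of {Plate,Ring} -> Widget = 75*4 = 300.
Iteration 5: no further components; recursion stops.

5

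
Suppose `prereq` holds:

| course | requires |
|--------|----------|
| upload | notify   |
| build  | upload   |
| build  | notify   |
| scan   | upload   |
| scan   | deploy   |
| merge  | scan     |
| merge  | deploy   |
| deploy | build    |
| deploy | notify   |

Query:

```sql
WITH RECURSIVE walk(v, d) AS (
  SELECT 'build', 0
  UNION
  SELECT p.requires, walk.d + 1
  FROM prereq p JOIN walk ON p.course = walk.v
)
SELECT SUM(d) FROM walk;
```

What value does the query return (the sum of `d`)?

Base: (build, d=0).
Iteration 1: edges from {build} -> (notify, d=1), (upload, d=1).
Iteration 2: edges from {notify,upload} -> (notify, d=2).
Iteration 3: no outgoing edges from {notify}; recursion stops.
SUM(d) = 0 + 1 + 1 + 2 = 4.

4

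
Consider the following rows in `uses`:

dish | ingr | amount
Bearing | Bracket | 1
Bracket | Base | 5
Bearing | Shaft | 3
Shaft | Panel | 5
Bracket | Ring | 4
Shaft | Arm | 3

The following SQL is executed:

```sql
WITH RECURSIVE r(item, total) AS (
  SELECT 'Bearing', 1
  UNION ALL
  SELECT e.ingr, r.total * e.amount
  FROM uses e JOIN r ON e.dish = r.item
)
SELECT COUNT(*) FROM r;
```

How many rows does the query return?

Base: (Bearing, total=1).
Iteration 1: components of {Bearing} -> Bracket = 1*1 = 1, Shaft = 1*3 = 3.
Iteration 2: components of {Bracket,Shaft} -> Arm = 3*3 = 9, Base = 1*5 = 5, Panel = 3*5 = 15, Ring = 1*4 = 4.
Iteration 3: no further components; recursion stops.
Total rows emitted: 7.

7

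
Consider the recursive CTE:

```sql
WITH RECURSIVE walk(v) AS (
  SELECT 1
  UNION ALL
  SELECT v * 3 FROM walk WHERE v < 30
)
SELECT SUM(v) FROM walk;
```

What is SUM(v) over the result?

Base: v=1.
Iteration 1: 1 < 30 holds -> v = 1 * 3 = 3.
Iteration 2: 3 < 30 holds -> v = 3 * 3 = 9.
Iteration 3: 9 < 30 holds -> v = 9 * 3 = 27.
Iteration 4: 27 < 30 holds -> v = 27 * 3 = 81.
Iteration 5: 81 < 30 fails; recursion stops.
SUM(v) = 1 + 3 + 9 + 27 + 81 = 121.

121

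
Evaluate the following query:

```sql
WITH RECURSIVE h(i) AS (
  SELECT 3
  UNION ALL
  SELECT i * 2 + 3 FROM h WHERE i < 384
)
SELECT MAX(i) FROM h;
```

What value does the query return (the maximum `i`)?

Base: i=3.
Iteration 1: 3 < 384 holds -> i = 3 * 2 + 3 = 9.
Iteration 2: 9 < 384 holds -> i = 9 * 2 + 3 = 21.
Iteration 3: 21 < 384 holds -> i = 21 * 2 + 3 = 45.
Iteration 4: 45 < 384 holds -> i = 45 * 2 + 3 = 93.
Iteration 5: 93 < 384 holds -> i = 93 * 2 + 3 = 189.
Iteration 6: 189 < 384 holds -> i = 189 * 2 + 3 = 381.
Iteration 7: 381 < 384 holds -> i = 381 * 2 + 3 = 765.
Iteration 8: 765 < 384 fails; recursion stops.
i values: 3, 9, 21, 45, 93, 189, 381, 765; the maximum is 765.

765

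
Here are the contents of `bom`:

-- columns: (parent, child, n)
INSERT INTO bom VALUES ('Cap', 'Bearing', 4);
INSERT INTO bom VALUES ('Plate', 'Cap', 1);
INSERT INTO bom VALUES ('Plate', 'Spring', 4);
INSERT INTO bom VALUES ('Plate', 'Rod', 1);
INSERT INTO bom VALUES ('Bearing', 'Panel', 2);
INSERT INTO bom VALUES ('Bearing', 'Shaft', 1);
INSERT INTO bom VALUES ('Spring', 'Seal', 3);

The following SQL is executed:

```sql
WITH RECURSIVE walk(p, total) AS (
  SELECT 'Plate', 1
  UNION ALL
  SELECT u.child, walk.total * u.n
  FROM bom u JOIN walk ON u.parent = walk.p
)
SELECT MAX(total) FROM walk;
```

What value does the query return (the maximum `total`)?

12

Base: (Plate, total=1).
Iteration 1: components of {Plate} -> Cap = 1*1 = 1, Rod = 1*1 = 1, Spring = 1*4 = 4.
Iteration 2: components of {Cap,Rod,Spring} -> Bearing = 1*4 = 4, Seal = 4*3 = 12.
Iteration 3: components of {Bearing,Seal} -> Panel = 4*2 = 8, Shaft = 4*1 = 4.
Iteration 4: no further components; recursion stops.
total values: 1, 1, 4, 1, 4, 12, 4, 8; the maximum is 12.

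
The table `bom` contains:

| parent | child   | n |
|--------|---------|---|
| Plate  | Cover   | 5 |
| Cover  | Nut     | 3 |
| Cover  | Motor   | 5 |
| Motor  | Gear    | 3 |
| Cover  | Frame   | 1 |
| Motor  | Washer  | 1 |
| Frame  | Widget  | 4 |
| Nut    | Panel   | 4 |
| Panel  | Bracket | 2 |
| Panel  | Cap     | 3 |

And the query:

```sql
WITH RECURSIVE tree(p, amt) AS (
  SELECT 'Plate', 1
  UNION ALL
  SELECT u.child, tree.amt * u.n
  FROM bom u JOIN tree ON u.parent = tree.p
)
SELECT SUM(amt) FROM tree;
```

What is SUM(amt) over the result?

531

Base: (Plate, amt=1).
Iteration 1: components of {Plate} -> Cover = 1*5 = 5.
Iteration 2: components of {Cover} -> Frame = 5*1 = 5, Motor = 5*5 = 25, Nut = 5*3 = 15.
Iteration 3: components of {Frame,Motor,Nut} -> Gear = 25*3 = 75, Panel = 15*4 = 60, Washer = 25*1 = 25, Widget = 5*4 = 20.
Iteration 4: components of {Gear,Panel,Washer,Widget} -> Bracket = 60*2 = 120, Cap = 60*3 = 180.
Iteration 5: no further components; recursion stops.
SUM(amt) = 1 + 5 + 15 + 25 + 5 + 60 + 75 + 25 + 20 + 120 + 180 = 531.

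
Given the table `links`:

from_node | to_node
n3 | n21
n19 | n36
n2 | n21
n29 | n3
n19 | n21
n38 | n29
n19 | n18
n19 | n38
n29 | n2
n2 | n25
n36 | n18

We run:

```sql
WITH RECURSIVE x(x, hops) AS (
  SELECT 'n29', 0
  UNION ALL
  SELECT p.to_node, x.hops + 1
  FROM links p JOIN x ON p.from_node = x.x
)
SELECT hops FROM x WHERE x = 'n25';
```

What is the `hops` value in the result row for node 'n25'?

Base: (n29, hops=0).
Iteration 1: edges from {n29} -> (n2, hops=1), (n3, hops=1).
Iteration 2: edges from {n2,n3} -> (n21, hops=2) x2, (n25, hops=2). [UNION ALL keeps all 3 new rows, including repeats]
Iteration 3: no outgoing edges from {n21,n25}; recursion stops.

2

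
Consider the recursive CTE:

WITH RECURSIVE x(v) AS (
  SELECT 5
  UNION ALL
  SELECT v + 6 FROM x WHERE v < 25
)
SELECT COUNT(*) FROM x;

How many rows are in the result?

5

Base: v=5.
Iteration 1: 5 < 25 holds -> v = 5 + 6 = 11.
Iteration 2: 11 < 25 holds -> v = 11 + 6 = 17.
Iteration 3: 17 < 25 holds -> v = 17 + 6 = 23.
Iteration 4: 23 < 25 holds -> v = 23 + 6 = 29.
Iteration 5: 29 < 25 fails; recursion stops.
Total rows emitted: 5.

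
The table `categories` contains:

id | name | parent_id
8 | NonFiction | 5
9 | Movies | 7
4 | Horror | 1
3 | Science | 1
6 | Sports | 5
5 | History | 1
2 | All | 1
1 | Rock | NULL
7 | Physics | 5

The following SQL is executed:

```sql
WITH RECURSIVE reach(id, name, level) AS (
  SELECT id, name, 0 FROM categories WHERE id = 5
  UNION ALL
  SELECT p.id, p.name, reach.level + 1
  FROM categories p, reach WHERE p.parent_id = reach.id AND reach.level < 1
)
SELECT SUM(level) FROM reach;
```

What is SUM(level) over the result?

3

Base: id=5 (History) at level 0.
Iteration 1: rows with parent_id in {5} -> Sports (id 6, level 1), Physics (id 7, level 1), NonFiction (id 8, level 1).
Iteration 2: level < 1 fails for all current rows; recursion stops.
SUM(level) = 0 + 1 + 1 + 1 = 3.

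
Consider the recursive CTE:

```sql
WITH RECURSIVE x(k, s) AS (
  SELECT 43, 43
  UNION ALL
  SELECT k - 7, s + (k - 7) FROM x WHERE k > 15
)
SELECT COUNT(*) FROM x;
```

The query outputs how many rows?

Base: k=43, s=43.
Iteration 1: 43 > 15 holds -> k = 43 - 7 = 36, s = 43 + 36 = 79.
Iteration 2: 36 > 15 holds -> k = 36 - 7 = 29, s = 79 + 29 = 108.
Iteration 3: 29 > 15 holds -> k = 29 - 7 = 22, s = 108 + 22 = 130.
Iteration 4: 22 > 15 holds -> k = 22 - 7 = 15, s = 130 + 15 = 145.
Iteration 5: 15 > 15 fails; recursion stops.
Total rows emitted: 5.

5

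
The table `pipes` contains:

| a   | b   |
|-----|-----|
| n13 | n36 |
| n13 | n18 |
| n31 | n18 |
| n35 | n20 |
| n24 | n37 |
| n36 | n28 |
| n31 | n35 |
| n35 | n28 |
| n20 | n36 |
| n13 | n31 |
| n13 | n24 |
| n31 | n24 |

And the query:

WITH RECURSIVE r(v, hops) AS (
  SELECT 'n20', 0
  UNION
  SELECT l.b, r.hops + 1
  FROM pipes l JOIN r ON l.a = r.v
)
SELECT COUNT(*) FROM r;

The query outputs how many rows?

3

Base: (n20, hops=0).
Iteration 1: edges from {n20} -> (n36, hops=1).
Iteration 2: edges from {n36} -> (n28, hops=2).
Iteration 3: no outgoing edges from {n28}; recursion stops.
Total rows emitted: 3.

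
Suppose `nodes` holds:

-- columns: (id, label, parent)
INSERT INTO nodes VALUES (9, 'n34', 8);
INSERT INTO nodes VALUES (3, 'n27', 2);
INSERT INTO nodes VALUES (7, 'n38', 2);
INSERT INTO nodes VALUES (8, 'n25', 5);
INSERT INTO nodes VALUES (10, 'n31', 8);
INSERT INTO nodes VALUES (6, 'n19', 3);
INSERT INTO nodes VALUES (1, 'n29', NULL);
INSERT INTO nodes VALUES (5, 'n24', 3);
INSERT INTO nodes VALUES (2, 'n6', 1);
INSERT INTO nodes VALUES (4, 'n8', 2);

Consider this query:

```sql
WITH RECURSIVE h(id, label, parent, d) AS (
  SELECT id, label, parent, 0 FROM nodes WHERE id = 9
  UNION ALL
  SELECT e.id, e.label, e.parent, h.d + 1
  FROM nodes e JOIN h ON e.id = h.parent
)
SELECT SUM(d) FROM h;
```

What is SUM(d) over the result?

15

Base: id=9 (n34), parent=8, d 0.
Iteration 1: join on id=8 -> n25 (id 8, parent=5, d 1).
Iteration 2: join on id=5 -> n24 (id 5, parent=3, d 2).
Iteration 3: join on id=3 -> n27 (id 3, parent=2, d 3).
Iteration 4: join on id=2 -> n6 (id 2, parent=1, d 4).
Iteration 5: join on id=1 -> n29 (id 1, parent=NULL, d 5).
Iteration 6: parent is NULL; no match; recursion stops.
SUM(d) = 0 + 1 + 2 + 3 + 4 + 5 = 15.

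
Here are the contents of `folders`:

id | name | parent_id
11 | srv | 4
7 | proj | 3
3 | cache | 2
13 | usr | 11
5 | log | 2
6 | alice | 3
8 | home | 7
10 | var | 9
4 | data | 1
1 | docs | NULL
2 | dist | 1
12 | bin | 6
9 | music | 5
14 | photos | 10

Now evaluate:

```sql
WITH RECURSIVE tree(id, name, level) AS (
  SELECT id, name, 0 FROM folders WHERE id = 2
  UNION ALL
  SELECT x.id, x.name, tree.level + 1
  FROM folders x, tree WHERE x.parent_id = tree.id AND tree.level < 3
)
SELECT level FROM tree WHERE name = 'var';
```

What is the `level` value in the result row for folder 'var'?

3

Base: id=2 (dist) at level 0.
Iteration 1: rows with parent_id in {2} -> cache (id 3, level 1), log (id 5, level 1).
Iteration 2: rows with parent_id in {3,5} -> alice (id 6, level 2), proj (id 7, level 2), music (id 9, level 2).
Iteration 3: rows with parent_id in {6,7,9} -> home (id 8, level 3), var (id 10, level 3), bin (id 12, level 3).
Iteration 4: level < 3 fails for all current rows; recursion stops.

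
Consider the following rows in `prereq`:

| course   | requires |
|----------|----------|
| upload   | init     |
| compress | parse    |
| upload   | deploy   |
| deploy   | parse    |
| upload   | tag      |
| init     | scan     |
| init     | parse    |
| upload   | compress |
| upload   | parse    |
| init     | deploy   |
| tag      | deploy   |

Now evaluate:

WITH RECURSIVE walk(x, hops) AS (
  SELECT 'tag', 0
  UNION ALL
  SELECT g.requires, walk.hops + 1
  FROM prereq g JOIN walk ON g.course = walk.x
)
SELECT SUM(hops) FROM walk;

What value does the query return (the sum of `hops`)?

3

Base: (tag, hops=0).
Iteration 1: edges from {tag} -> (deploy, hops=1).
Iteration 2: edges from {deploy} -> (parse, hops=2).
Iteration 3: no outgoing edges from {parse}; recursion stops.
SUM(hops) = 0 + 1 + 2 = 3.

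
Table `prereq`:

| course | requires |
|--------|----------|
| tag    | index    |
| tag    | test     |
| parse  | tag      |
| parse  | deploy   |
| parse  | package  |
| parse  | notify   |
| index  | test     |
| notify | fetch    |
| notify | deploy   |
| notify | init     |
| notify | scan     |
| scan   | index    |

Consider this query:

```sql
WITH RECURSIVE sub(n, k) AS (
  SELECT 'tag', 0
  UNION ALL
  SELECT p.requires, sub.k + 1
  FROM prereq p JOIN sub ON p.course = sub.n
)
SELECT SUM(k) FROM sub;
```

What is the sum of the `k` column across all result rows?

4

Base: (tag, k=0).
Iteration 1: edges from {tag} -> (index, k=1), (test, k=1).
Iteration 2: edges from {index,test} -> (test, k=2).
Iteration 3: no outgoing edges from {test}; recursion stops.
SUM(k) = 0 + 1 + 1 + 2 = 4.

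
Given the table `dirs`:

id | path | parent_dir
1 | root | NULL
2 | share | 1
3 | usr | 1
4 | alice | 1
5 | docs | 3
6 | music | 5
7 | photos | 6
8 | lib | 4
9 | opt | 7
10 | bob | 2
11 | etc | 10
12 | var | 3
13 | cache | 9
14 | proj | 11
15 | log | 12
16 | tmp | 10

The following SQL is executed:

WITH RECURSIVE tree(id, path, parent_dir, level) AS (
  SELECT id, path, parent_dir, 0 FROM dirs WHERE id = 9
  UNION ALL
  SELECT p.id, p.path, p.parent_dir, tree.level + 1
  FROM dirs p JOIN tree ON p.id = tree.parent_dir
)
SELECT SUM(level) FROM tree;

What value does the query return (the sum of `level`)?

15

Base: id=9 (opt), parent_dir=7, level 0.
Iteration 1: join on id=7 -> photos (id 7, parent_dir=6, level 1).
Iteration 2: join on id=6 -> music (id 6, parent_dir=5, level 2).
Iteration 3: join on id=5 -> docs (id 5, parent_dir=3, level 3).
Iteration 4: join on id=3 -> usr (id 3, parent_dir=1, level 4).
Iteration 5: join on id=1 -> root (id 1, parent_dir=NULL, level 5).
Iteration 6: parent_dir is NULL; no match; recursion stops.
SUM(level) = 0 + 1 + 2 + 3 + 4 + 5 = 15.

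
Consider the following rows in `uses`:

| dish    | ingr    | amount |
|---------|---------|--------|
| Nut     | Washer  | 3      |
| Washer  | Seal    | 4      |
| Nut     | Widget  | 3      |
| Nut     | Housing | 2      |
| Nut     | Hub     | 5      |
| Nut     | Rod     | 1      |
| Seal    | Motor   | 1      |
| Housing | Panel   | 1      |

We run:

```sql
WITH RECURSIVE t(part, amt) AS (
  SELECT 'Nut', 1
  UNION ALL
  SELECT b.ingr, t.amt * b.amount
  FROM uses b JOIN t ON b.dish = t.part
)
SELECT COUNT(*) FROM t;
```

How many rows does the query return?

Base: (Nut, amt=1).
Iteration 1: components of {Nut} -> Housing = 1*2 = 2, Hub = 1*5 = 5, Rod = 1*1 = 1, Washer = 1*3 = 3, Widget = 1*3 = 3.
Iteration 2: components of {Housing,Hub,Rod,Washer,Widget} -> Panel = 2*1 = 2, Seal = 3*4 = 12.
Iteration 3: components of {Panel,Seal} -> Motor = 12*1 = 12.
Iteration 4: no further components; recursion stops.
Total rows emitted: 9.

9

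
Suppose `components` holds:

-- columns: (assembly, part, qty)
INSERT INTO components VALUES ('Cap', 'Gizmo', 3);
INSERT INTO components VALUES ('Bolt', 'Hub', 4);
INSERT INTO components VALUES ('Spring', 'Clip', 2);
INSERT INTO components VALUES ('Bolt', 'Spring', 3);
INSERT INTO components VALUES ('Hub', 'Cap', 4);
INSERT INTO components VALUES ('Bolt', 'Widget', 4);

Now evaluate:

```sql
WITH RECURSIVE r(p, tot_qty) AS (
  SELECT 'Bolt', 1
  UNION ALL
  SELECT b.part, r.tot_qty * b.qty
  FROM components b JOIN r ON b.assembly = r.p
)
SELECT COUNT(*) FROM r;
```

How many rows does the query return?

Base: (Bolt, tot_qty=1).
Iteration 1: components of {Bolt} -> Hub = 1*4 = 4, Spring = 1*3 = 3, Widget = 1*4 = 4.
Iteration 2: components of {Hub,Spring,Widget} -> Cap = 4*4 = 16, Clip = 3*2 = 6.
Iteration 3: components of {Cap,Clip} -> Gizmo = 16*3 = 48.
Iteration 4: no further components; recursion stops.
Total rows emitted: 7.

7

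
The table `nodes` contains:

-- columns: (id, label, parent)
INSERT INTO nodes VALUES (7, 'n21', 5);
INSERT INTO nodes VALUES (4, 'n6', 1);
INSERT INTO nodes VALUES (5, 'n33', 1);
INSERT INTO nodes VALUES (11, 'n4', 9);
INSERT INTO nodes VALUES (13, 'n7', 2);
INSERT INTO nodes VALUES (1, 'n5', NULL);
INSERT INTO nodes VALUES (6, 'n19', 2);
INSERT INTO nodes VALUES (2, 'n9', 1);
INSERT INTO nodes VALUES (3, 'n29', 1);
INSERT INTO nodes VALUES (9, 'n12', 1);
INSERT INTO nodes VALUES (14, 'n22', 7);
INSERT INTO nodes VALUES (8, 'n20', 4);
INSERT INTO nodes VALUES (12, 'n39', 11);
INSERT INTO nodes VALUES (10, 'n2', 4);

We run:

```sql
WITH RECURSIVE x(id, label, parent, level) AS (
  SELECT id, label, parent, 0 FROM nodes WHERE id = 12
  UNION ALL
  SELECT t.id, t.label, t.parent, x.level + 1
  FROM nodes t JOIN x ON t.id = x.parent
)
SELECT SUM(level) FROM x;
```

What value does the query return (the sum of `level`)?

6

Base: id=12 (n39), parent=11, level 0.
Iteration 1: join on id=11 -> n4 (id 11, parent=9, level 1).
Iteration 2: join on id=9 -> n12 (id 9, parent=1, level 2).
Iteration 3: join on id=1 -> n5 (id 1, parent=NULL, level 3).
Iteration 4: parent is NULL; no match; recursion stops.
SUM(level) = 0 + 1 + 2 + 3 = 6.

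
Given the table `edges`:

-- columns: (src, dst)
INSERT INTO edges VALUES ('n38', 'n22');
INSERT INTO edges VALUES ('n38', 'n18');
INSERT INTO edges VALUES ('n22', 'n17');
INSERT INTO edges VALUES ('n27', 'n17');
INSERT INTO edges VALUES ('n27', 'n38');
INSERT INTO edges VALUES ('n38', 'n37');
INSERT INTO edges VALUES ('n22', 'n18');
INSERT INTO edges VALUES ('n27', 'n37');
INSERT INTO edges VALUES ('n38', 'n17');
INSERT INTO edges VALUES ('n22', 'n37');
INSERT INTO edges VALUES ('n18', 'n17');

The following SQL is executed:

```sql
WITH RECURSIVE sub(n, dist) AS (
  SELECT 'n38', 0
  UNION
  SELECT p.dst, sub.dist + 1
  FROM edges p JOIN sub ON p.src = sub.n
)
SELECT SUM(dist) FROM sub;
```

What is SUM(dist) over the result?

13

Base: (n38, dist=0).
Iteration 1: edges from {n38} -> (n17, dist=1), (n18, dist=1), (n22, dist=1), (n37, dist=1).
Iteration 2: edges from {n17,n18,n22,n37} -> (n17, dist=2), (n18, dist=2), (n37, dist=2). [UNION drops 1 duplicate row(s)]
Iteration 3: edges from {n17,n18,n37} -> (n17, dist=3).
Iteration 4: no outgoing edges from {n17}; recursion stops.
SUM(dist) = 0 + 1 + 1 + 1 + 1 + 2 + 2 + 2 + 3 = 13.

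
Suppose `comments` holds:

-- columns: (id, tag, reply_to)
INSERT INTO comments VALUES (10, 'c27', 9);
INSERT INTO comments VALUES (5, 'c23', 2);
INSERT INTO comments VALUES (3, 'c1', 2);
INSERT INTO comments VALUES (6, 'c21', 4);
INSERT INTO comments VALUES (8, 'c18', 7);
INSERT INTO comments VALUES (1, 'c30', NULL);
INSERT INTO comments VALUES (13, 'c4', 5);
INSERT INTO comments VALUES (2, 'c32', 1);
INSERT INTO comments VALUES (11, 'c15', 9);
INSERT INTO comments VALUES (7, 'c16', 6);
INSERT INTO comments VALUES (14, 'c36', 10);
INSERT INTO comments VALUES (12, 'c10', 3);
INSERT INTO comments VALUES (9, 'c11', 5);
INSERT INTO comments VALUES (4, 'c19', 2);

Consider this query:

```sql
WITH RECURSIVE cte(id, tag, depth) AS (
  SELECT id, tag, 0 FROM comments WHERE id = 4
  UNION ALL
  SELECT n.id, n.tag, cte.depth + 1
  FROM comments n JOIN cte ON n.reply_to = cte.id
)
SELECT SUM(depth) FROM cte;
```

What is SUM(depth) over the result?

6

Base: id=4 (c19) at depth 0.
Iteration 1: rows with reply_to in {4} -> c21 (id 6, depth 1).
Iteration 2: rows with reply_to in {6} -> c16 (id 7, depth 2).
Iteration 3: rows with reply_to in {7} -> c18 (id 8, depth 3).
Iteration 4: no rows with reply_to in {8}; recursion stops.
SUM(depth) = 0 + 1 + 2 + 3 = 6.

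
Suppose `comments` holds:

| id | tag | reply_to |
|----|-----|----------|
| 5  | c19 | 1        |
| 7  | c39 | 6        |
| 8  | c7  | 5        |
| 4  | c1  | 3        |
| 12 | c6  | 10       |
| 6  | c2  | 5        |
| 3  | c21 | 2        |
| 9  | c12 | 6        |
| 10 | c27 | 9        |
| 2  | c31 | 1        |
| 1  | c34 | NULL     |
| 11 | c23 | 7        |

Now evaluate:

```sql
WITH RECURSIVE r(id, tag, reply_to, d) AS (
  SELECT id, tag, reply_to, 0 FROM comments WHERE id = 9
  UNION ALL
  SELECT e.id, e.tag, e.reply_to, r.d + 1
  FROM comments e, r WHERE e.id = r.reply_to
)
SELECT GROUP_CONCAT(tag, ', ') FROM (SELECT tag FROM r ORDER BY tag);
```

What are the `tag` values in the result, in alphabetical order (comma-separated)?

Base: id=9 (c12), reply_to=6, d 0.
Iteration 1: join on id=6 -> c2 (id 6, reply_to=5, d 1).
Iteration 2: join on id=5 -> c19 (id 5, reply_to=1, d 2).
Iteration 3: join on id=1 -> c34 (id 1, reply_to=NULL, d 3).
Iteration 4: reply_to is NULL; no match; recursion stops.

c12, c19, c2, c34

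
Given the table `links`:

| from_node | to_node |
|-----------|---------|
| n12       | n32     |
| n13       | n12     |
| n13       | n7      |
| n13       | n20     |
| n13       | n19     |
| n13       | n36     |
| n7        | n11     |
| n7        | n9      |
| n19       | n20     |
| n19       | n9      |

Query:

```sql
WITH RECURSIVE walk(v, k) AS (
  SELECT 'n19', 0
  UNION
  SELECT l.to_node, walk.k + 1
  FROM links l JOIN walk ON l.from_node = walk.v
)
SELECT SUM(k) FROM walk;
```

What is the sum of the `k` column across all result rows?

Base: (n19, k=0).
Iteration 1: edges from {n19} -> (n20, k=1), (n9, k=1).
Iteration 2: no outgoing edges from {n20,n9}; recursion stops.
SUM(k) = 0 + 1 + 1 = 2.

2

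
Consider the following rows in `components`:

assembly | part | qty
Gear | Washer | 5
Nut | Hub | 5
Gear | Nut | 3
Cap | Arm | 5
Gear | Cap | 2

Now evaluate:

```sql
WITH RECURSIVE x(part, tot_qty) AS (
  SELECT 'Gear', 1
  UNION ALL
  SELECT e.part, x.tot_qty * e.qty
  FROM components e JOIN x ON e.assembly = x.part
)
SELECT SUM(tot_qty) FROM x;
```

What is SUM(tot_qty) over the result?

Base: (Gear, tot_qty=1).
Iteration 1: components of {Gear} -> Cap = 1*2 = 2, Nut = 1*3 = 3, Washer = 1*5 = 5.
Iteration 2: components of {Cap,Nut,Washer} -> Arm = 2*5 = 10, Hub = 3*5 = 15.
Iteration 3: no further components; recursion stops.
SUM(tot_qty) = 1 + 2 + 5 + 3 + 10 + 15 = 36.

36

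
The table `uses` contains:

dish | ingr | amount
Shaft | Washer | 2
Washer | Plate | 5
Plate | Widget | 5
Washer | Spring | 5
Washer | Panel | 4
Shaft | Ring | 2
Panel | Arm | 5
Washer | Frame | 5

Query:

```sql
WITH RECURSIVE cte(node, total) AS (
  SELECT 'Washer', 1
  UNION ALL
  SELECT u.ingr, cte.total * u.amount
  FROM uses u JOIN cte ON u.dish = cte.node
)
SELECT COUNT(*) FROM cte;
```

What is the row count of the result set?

Base: (Washer, total=1).
Iteration 1: components of {Washer} -> Frame = 1*5 = 5, Panel = 1*4 = 4, Plate = 1*5 = 5, Spring = 1*5 = 5.
Iteration 2: components of {Frame,Panel,Plate,Spring} -> Arm = 4*5 = 20, Widget = 5*5 = 25.
Iteration 3: no further components; recursion stops.
Total rows emitted: 7.

7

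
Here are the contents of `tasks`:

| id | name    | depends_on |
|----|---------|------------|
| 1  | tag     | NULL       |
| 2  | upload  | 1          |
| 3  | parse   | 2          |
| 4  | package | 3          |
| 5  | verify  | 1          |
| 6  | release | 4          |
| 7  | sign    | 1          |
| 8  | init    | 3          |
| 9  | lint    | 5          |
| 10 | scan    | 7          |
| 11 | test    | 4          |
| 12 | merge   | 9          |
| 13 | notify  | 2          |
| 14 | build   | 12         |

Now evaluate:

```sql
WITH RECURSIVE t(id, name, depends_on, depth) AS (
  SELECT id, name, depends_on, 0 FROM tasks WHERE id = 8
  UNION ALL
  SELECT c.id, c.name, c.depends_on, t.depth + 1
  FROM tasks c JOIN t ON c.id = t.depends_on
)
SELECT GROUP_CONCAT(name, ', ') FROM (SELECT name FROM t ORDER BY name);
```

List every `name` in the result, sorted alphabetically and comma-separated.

init, parse, tag, upload

Base: id=8 (init), depends_on=3, depth 0.
Iteration 1: join on id=3 -> parse (id 3, depends_on=2, depth 1).
Iteration 2: join on id=2 -> upload (id 2, depends_on=1, depth 2).
Iteration 3: join on id=1 -> tag (id 1, depends_on=NULL, depth 3).
Iteration 4: depends_on is NULL; no match; recursion stops.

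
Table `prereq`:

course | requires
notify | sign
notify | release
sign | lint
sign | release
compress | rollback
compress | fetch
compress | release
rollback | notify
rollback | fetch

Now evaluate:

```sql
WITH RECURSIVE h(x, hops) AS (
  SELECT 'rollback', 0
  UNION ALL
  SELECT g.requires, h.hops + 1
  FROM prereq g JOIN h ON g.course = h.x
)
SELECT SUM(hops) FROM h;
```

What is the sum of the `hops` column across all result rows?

Base: (rollback, hops=0).
Iteration 1: edges from {rollback} -> (fetch, hops=1), (notify, hops=1).
Iteration 2: edges from {fetch,notify} -> (release, hops=2), (sign, hops=2).
Iteration 3: edges from {release,sign} -> (lint, hops=3), (release, hops=3).
Iteration 4: no outgoing edges from {lint,release}; recursion stops.
SUM(hops) = 0 + 1 + 1 + 2 + 2 + 3 + 3 = 12.

12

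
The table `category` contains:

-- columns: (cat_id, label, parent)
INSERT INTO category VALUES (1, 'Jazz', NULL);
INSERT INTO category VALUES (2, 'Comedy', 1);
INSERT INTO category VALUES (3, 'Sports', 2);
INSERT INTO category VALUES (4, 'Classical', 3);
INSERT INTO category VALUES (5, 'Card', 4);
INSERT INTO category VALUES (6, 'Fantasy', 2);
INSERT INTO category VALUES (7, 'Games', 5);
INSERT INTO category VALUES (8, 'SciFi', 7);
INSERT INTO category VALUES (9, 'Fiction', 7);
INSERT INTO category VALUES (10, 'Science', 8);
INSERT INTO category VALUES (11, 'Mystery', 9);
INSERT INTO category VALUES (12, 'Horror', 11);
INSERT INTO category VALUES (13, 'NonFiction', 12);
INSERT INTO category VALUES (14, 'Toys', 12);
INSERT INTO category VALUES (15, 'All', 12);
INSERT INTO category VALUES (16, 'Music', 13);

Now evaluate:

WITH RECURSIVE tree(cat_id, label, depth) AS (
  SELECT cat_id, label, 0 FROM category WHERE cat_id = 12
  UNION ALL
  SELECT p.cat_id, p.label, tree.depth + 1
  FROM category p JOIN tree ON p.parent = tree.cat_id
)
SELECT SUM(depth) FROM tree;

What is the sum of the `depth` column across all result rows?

5

Base: cat_id=12 (Horror) at depth 0.
Iteration 1: rows with parent in {12} -> NonFiction (id 13, depth 1), Toys (id 14, depth 1), All (id 15, depth 1).
Iteration 2: rows with parent in {13,14,15} -> Music (id 16, depth 2).
Iteration 3: no rows with parent in {16}; recursion stops.
SUM(depth) = 0 + 1 + 1 + 1 + 2 = 5.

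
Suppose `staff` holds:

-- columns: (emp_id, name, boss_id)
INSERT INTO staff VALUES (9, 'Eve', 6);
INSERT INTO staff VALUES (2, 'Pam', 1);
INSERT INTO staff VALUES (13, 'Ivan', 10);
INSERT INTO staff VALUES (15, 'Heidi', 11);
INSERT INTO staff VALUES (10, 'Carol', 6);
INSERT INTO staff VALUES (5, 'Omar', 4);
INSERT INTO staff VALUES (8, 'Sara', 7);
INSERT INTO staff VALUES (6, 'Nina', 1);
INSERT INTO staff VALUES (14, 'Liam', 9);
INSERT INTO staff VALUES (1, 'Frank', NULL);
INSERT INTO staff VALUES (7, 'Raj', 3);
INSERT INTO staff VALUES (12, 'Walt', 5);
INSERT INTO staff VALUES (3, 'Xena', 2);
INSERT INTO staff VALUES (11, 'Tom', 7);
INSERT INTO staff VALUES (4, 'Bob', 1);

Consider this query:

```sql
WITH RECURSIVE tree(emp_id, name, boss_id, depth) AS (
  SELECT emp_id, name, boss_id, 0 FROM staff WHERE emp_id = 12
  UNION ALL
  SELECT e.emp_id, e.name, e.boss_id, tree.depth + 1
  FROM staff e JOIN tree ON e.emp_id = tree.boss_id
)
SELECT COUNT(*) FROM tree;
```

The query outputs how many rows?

4

Base: emp_id=12 (Walt), boss_id=5, depth 0.
Iteration 1: join on emp_id=5 -> Omar (id 5, boss_id=4, depth 1).
Iteration 2: join on emp_id=4 -> Bob (id 4, boss_id=1, depth 2).
Iteration 3: join on emp_id=1 -> Frank (id 1, boss_id=NULL, depth 3).
Iteration 4: boss_id is NULL; no match; recursion stops.
Total rows emitted: 4.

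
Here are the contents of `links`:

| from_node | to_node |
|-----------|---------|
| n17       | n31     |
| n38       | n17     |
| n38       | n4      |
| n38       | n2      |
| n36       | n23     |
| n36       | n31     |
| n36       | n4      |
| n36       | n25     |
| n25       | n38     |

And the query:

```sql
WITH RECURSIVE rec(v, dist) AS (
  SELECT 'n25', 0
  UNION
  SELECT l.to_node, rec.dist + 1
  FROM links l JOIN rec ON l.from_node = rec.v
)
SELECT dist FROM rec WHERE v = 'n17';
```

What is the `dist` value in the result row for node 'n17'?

Base: (n25, dist=0).
Iteration 1: edges from {n25} -> (n38, dist=1).
Iteration 2: edges from {n38} -> (n17, dist=2), (n2, dist=2), (n4, dist=2).
Iteration 3: edges from {n17,n2,n4} -> (n31, dist=3).
Iteration 4: no outgoing edges from {n31}; recursion stops.

2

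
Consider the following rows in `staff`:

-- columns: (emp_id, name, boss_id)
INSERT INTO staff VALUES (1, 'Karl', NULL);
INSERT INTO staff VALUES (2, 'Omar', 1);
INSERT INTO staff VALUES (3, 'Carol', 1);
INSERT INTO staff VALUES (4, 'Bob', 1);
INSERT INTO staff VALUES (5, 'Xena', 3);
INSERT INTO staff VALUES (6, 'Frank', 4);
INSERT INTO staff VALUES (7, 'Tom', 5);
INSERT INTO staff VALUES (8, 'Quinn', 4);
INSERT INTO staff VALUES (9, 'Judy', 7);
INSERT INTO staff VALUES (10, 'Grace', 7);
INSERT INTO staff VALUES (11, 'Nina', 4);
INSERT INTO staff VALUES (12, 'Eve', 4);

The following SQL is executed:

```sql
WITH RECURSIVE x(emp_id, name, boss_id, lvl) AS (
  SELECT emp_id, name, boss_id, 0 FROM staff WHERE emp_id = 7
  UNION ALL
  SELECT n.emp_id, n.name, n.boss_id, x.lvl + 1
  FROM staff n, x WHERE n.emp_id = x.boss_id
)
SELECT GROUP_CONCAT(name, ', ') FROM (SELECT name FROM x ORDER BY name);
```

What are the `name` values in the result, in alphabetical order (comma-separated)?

Base: emp_id=7 (Tom), boss_id=5, lvl 0.
Iteration 1: join on emp_id=5 -> Xena (id 5, boss_id=3, lvl 1).
Iteration 2: join on emp_id=3 -> Carol (id 3, boss_id=1, lvl 2).
Iteration 3: join on emp_id=1 -> Karl (id 1, boss_id=NULL, lvl 3).
Iteration 4: boss_id is NULL; no match; recursion stops.

Carol, Karl, Tom, Xena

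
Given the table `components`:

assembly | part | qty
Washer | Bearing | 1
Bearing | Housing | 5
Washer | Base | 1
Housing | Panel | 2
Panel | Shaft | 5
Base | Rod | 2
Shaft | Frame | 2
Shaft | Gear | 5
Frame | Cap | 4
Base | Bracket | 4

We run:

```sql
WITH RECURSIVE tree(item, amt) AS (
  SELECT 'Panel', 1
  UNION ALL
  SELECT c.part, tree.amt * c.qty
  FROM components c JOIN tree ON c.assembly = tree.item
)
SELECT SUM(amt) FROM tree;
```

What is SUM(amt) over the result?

81

Base: (Panel, amt=1).
Iteration 1: components of {Panel} -> Shaft = 1*5 = 5.
Iteration 2: components of {Shaft} -> Frame = 5*2 = 10, Gear = 5*5 = 25.
Iteration 3: components of {Frame,Gear} -> Cap = 10*4 = 40.
Iteration 4: no further components; recursion stops.
SUM(amt) = 1 + 5 + 10 + 25 + 40 = 81.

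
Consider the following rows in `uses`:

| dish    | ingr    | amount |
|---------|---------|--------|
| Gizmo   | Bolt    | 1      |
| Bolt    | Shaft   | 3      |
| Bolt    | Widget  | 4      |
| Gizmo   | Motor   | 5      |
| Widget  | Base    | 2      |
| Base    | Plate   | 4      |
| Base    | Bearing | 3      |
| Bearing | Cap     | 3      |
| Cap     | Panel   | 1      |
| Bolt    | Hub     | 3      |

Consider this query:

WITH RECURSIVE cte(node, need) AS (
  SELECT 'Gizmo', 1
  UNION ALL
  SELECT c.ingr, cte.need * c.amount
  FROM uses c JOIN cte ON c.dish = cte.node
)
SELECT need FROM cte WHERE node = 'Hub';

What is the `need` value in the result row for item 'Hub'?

Base: (Gizmo, need=1).
Iteration 1: components of {Gizmo} -> Bolt = 1*1 = 1, Motor = 1*5 = 5.
Iteration 2: components of {Bolt,Motor} -> Hub = 1*3 = 3, Shaft = 1*3 = 3, Widget = 1*4 = 4.
Iteration 3: components of {Hub,Shaft,Widget} -> Base = 4*2 = 8.
Iteration 4: components of {Base} -> Bearing = 8*3 = 24, Plate = 8*4 = 32.
Iteration 5: components of {Bearing,Plate} -> Cap = 24*3 = 72.
Iteration 6: components of {Cap} -> Panel = 72*1 = 72.
Iteration 7: no further components; recursion stops.

3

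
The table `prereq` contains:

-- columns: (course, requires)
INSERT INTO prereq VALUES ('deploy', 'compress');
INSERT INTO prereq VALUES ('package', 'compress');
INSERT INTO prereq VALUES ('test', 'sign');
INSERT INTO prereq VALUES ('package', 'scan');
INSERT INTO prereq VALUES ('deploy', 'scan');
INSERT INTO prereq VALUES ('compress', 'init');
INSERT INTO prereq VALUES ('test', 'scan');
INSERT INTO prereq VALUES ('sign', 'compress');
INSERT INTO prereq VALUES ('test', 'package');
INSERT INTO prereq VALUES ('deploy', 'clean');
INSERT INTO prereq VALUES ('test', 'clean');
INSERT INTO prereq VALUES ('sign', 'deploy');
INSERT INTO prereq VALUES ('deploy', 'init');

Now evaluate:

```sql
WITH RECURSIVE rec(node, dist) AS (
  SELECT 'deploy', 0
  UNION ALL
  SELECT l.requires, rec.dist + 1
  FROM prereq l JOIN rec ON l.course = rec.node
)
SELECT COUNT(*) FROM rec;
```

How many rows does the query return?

Base: (deploy, dist=0).
Iteration 1: edges from {deploy} -> (clean, dist=1), (compress, dist=1), (init, dist=1), (scan, dist=1).
Iteration 2: edges from {clean,compress,init,scan} -> (init, dist=2).
Iteration 3: no outgoing edges from {init}; recursion stops.
Total rows emitted: 6.

6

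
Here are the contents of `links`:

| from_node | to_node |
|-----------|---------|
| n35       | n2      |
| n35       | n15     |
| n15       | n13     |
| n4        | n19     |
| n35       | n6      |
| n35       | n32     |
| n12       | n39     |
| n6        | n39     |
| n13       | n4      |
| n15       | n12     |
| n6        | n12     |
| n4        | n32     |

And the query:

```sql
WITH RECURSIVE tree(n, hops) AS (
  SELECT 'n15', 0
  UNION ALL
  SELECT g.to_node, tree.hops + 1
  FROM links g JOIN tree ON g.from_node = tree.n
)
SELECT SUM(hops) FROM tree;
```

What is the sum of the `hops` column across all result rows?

Base: (n15, hops=0).
Iteration 1: edges from {n15} -> (n12, hops=1), (n13, hops=1).
Iteration 2: edges from {n12,n13} -> (n39, hops=2), (n4, hops=2).
Iteration 3: edges from {n39,n4} -> (n19, hops=3), (n32, hops=3).
Iteration 4: no outgoing edges from {n19,n32}; recursion stops.
SUM(hops) = 0 + 1 + 1 + 2 + 2 + 3 + 3 = 12.

12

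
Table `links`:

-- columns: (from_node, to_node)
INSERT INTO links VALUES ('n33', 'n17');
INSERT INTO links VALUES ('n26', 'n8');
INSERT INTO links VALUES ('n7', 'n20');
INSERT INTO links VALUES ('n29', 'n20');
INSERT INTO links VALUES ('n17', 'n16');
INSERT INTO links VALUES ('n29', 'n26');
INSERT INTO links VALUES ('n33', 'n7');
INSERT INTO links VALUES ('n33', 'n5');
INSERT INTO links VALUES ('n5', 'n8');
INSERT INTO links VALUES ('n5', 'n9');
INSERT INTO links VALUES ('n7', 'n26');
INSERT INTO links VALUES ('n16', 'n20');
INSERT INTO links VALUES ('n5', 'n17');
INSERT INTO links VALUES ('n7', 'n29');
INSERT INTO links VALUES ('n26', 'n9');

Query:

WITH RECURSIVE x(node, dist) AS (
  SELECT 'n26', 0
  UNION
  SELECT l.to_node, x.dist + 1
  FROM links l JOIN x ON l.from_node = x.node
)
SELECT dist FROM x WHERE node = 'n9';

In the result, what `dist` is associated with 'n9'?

Base: (n26, dist=0).
Iteration 1: edges from {n26} -> (n8, dist=1), (n9, dist=1).
Iteration 2: no outgoing edges from {n8,n9}; recursion stops.

1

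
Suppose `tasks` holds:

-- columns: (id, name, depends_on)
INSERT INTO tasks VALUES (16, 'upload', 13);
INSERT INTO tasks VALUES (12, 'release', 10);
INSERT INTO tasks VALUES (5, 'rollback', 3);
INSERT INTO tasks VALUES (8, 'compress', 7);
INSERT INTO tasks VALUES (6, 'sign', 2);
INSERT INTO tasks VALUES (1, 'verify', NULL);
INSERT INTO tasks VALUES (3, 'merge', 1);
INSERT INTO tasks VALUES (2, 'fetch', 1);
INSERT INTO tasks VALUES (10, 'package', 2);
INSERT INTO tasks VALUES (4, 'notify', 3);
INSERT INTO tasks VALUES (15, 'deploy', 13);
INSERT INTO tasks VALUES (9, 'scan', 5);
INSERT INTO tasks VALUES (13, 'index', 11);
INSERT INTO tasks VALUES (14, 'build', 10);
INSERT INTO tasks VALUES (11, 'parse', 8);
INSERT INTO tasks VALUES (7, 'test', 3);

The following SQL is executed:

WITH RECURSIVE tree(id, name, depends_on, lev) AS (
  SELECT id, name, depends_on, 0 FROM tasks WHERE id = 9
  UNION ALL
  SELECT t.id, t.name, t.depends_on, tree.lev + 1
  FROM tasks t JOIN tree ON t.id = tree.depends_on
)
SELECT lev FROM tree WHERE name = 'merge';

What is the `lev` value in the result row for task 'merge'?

2

Base: id=9 (scan), depends_on=5, lev 0.
Iteration 1: join on id=5 -> rollback (id 5, depends_on=3, lev 1).
Iteration 2: join on id=3 -> merge (id 3, depends_on=1, lev 2).
Iteration 3: join on id=1 -> verify (id 1, depends_on=NULL, lev 3).
Iteration 4: depends_on is NULL; no match; recursion stops.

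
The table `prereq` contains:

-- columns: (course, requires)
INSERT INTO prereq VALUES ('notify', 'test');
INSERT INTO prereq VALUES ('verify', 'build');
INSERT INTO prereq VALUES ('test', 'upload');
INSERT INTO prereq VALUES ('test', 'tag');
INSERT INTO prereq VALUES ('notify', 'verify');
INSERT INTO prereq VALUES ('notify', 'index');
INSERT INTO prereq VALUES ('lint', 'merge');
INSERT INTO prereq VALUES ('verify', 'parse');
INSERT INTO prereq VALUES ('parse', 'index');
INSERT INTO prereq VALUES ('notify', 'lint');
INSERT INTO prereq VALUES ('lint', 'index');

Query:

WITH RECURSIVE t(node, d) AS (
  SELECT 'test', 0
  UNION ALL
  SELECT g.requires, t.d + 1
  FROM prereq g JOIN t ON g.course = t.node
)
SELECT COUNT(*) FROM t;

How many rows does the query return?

3

Base: (test, d=0).
Iteration 1: edges from {test} -> (tag, d=1), (upload, d=1).
Iteration 2: no outgoing edges from {tag,upload}; recursion stops.
Total rows emitted: 3.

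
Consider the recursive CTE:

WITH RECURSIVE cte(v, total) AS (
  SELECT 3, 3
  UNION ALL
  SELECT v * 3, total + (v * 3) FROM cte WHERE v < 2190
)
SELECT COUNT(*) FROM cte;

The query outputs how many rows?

8

Base: v=3, total=3.
Iteration 1: 3 < 2190 holds -> v = 3 * 3 = 9, total = 3 + 9 = 12.
Iteration 2: 9 < 2190 holds -> v = 9 * 3 = 27, total = 12 + 27 = 39.
Iteration 3: 27 < 2190 holds -> v = 27 * 3 = 81, total = 39 + 81 = 120.
Iteration 4: 81 < 2190 holds -> v = 81 * 3 = 243, total = 120 + 243 = 363.
Iteration 5: 243 < 2190 holds -> v = 243 * 3 = 729, total = 363 + 729 = 1092.
Iteration 6: 729 < 2190 holds -> v = 729 * 3 = 2187, total = 1092 + 2187 = 3279.
Iteration 7: 2187 < 2190 holds -> v = 2187 * 3 = 6561, total = 3279 + 6561 = 9840.
Iteration 8: 6561 < 2190 fails; recursion stops.
Total rows emitted: 8.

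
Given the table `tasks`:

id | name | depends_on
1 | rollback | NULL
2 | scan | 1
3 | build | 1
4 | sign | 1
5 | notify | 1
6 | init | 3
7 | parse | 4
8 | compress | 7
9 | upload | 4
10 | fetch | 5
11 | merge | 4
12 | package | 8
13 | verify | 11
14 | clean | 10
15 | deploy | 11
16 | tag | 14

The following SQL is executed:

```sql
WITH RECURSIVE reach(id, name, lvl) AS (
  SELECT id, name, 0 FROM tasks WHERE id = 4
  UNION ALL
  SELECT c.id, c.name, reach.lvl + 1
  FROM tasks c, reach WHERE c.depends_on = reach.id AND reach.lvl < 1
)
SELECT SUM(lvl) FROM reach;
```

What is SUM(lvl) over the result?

3

Base: id=4 (sign) at lvl 0.
Iteration 1: rows with depends_on in {4} -> parse (id 7, lvl 1), upload (id 9, lvl 1), merge (id 11, lvl 1).
Iteration 2: lvl < 1 fails for all current rows; recursion stops.
SUM(lvl) = 0 + 1 + 1 + 1 = 3.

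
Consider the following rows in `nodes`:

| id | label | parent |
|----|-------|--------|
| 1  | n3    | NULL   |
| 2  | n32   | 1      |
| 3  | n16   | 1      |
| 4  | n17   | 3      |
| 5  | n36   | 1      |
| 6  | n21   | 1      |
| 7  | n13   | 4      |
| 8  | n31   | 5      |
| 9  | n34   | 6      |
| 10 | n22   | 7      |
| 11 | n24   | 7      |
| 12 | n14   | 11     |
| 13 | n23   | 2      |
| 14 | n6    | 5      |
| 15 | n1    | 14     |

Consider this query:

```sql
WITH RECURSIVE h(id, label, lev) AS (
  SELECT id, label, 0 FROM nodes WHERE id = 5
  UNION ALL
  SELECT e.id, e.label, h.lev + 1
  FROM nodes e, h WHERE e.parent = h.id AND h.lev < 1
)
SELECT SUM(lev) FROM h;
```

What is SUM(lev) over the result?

Base: id=5 (n36) at lev 0.
Iteration 1: rows with parent in {5} -> n31 (id 8, lev 1), n6 (id 14, lev 1).
Iteration 2: lev < 1 fails for all current rows; recursion stops.
SUM(lev) = 0 + 1 + 1 = 2.

2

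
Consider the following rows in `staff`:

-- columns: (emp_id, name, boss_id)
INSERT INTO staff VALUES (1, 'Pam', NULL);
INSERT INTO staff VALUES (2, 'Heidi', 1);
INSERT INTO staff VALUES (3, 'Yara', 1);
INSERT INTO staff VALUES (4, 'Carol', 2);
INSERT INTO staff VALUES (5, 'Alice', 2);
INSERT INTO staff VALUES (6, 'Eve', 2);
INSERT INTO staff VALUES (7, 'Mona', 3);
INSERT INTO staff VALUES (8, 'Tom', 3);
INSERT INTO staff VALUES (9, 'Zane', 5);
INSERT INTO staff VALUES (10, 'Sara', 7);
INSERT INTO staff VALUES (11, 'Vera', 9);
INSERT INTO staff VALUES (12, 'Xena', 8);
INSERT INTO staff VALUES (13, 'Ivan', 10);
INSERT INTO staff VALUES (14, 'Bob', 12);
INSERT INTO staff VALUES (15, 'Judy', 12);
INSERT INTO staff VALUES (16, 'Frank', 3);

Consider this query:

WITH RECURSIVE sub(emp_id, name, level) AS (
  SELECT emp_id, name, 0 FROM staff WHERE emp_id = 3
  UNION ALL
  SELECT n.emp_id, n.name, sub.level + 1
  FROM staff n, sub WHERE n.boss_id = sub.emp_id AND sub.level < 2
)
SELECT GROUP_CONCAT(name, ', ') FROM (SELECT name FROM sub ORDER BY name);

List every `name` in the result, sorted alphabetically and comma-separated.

Frank, Mona, Sara, Tom, Xena, Yara

Base: emp_id=3 (Yara) at level 0.
Iteration 1: rows with boss_id in {3} -> Mona (id 7, level 1), Tom (id 8, level 1), Frank (id 16, level 1).
Iteration 2: rows with boss_id in {7,8,16} -> Sara (id 10, level 2), Xena (id 12, level 2).
Iteration 3: level < 2 fails for all current rows; recursion stops.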